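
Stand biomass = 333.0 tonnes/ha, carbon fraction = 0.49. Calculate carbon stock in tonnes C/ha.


Formula: Carbon Stock = Biomass * Carbon Fraction
C = 333.0 t/ha * 0.49
C = 163.2 t C/ha

163.2


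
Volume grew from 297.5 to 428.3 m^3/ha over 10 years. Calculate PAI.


Formula: PAI = (V_T2 - V_T1) / (T2 - T1)
Volume increment = 428.3 - 297.5 = 130.8 m^3/ha
PAI = 130.8 / 10 = 13.08 m^3/ha/year

13.08


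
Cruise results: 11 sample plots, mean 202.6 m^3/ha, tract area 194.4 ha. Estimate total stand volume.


Formula: Total Volume = Mean Volume per ha * Total Area
Total Volume = 202.6 m^3/ha * 194.4 ha
Total Volume = 39385 m^3

39385


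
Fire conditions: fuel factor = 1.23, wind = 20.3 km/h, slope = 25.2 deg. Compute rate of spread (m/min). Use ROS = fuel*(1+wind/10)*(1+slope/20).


Formula: ROS = fuel * (1 + wind/10) * (1 + slope/20)
Wind factor = 1 + 20.3/10 = 3.03
Slope factor = 1 + 25.2/20 = 2.26
ROS = 1.23 * 3.03 * 2.26 = 8.42 m/min

8.42


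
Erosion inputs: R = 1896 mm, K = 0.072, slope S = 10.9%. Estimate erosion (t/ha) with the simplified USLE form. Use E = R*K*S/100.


Formula: E = R * K * S / 100  (simplified USLE)
R * K = 1896 * 0.072 = 136.512
E = 136.512 * 10.9 / 100 = 14.88 t/ha

14.88


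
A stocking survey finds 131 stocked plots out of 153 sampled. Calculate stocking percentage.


Formula: Stocking % = stocked plots / total plots * 100
Stocking = 131 / 153 * 100
Stocking = 0.8562 * 100 = 85.6%

85.6


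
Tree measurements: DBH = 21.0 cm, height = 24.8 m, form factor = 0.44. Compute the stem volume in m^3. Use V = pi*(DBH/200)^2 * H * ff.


Formula: V = pi * (DBH/200)^2 * H * ff
Radius = DBH/200 = 21.0/200 = 0.105 m
Radius^2 = 0.105^2 = 0.011025 m^2
V = pi * 0.011025 * 24.8 * 0.44
V = 0.378 m^3

0.378


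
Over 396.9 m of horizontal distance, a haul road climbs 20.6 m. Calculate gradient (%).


Formula: Gradient = rise / run * 100
Gradient = 20.6 / 396.9 * 100 = 5.2%

5.2


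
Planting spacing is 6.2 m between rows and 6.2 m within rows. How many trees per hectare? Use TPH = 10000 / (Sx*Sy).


Formula: TPH = 10000 m^2/ha / (spacing_x * spacing_y)
Area per tree = 6.2 m * 6.2 m = 38.44 m^2
TPH = 10000 / 38.44 = 260 trees/ha

260


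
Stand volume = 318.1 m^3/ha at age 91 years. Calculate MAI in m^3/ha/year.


Formula: MAI = Total Volume / Stand Age
MAI = 318.1 m^3/ha / 91 years
MAI = 3.5 m^3/ha/year

3.5


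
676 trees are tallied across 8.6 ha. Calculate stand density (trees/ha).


Formula: Stand Density = N_trees / Area_ha
Density = 676 trees / 8.6 ha
Density = 79 trees/ha

79


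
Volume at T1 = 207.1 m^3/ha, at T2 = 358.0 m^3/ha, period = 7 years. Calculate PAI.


Formula: PAI = (V_T2 - V_T1) / (T2 - T1)
Volume increment = 358.0 - 207.1 = 150.9 m^3/ha
PAI = 150.9 / 7 = 21.56 m^3/ha/year

21.56


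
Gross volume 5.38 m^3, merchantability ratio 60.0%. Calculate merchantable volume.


Formula: MV = V_total * (merchantable_pct / 100)
Merchantable fraction = 60.0% / 100 = 0.6
MV = 5.38 m^3 * 0.6 = 3.228 m^3

3.228


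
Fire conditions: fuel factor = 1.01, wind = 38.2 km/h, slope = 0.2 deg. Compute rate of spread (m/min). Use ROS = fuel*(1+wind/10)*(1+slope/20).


Formula: ROS = fuel * (1 + wind/10) * (1 + slope/20)
Wind factor = 1 + 38.2/10 = 4.82
Slope factor = 1 + 0.2/20 = 1.01
ROS = 1.01 * 4.82 * 1.01 = 4.92 m/min

4.92


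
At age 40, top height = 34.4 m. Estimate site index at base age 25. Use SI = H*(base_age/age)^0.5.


Formula: SI = H_dom * (base_age / age)^0.5
Age ratio = 25 / 40 = 0.625
sqrt(age_ratio) = 0.79057
SI = 34.4 * 0.79057 = 27.2 m

27.2


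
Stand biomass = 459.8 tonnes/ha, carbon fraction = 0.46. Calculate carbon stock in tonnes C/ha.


Formula: Carbon Stock = Biomass * Carbon Fraction
C = 459.8 t/ha * 0.46
C = 211.5 t C/ha

211.5


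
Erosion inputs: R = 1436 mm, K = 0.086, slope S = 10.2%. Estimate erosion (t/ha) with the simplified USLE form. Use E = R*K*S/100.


Formula: E = R * K * S / 100  (simplified USLE)
R * K = 1436 * 0.086 = 123.496
E = 123.496 * 10.2 / 100 = 12.6 t/ha

12.6


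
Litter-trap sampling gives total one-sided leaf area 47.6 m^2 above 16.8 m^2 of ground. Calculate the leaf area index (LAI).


Formula: LAI = total leaf area / ground area  (dimensionless)
LAI = 47.6 m^2 / 16.8 m^2
LAI = 2.83

2.83


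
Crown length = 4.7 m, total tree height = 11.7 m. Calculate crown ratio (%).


Formula: Crown Ratio = (Crown Length / Total Height) * 100
CR = (4.7 m / 11.7 m) * 100
CR = 0.4017 * 100 = 40.2%

40.2


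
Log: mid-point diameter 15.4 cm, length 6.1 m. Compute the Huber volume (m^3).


Huber: V = Am * L,  Am = pi*(Dm/200)^2
Am = pi*(15.4/200)^2 = 0.018627 m^2
V = 0.018627*6.1 = 0.1136 m^3

0.1136


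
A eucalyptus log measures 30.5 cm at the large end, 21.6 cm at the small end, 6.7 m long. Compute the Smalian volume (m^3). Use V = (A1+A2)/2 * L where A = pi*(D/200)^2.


Smalian: V = (A1 + A2)/2 * L,  A = pi*(D/200)^2
A1 = pi*(30.5/200)^2 = 0.073062 m^2
A2 = pi*(21.6/200)^2 = 0.036644 m^2
V = (0.073062+0.036644)/2*6.7 = 0.3675 m^3

0.3675


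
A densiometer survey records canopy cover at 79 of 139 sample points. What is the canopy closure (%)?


Formula: Canopy closure = covered points / total points * 100
Closure = 79 / 139 * 100
Closure = 0.5683 * 100 = 56.8%

56.8


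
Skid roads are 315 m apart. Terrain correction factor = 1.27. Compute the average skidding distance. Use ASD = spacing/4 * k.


Formula: ASD = (spacing / 4) * correction
Uncorrected distance = spacing / 4 = 315 / 4 = 78.75 m
ASD = 78.75 * 1.27 = 100 m

100


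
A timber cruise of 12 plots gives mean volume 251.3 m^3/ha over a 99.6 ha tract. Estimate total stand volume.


Formula: Total Volume = Mean Volume per ha * Total Area
Total Volume = 251.3 m^3/ha * 99.6 ha
Total Volume = 25029 m^3

25029


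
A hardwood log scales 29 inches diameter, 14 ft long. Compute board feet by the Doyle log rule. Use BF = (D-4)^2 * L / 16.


Doyle: BF = (D - 4)^2 * L / 16
Adjusted diameter = 29 - 4 = 25 in
(D-4)^2 = 25^2 = 625
BF = 625 * 14 / 16 = 547 BF

547


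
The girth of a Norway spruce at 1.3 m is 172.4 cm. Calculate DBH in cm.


Formula: DBH = C / pi
DBH = 172.4 / pi
pi = 3.14159...
DBH = 54.9 cm

54.9


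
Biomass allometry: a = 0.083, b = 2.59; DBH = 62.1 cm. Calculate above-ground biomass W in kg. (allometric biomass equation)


Formula: W = a * DBH^b  (allometric power law)
DBH^b = 62.1^2.59 = 44066.3667
W = 0.083 * 44066.3667 = 3657.5 kg

3657.5


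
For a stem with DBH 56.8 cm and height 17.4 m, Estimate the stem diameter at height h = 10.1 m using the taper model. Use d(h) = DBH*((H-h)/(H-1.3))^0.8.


Taper: d(h) = DBH * ((H - h) / (H - 1.3))^0.8
Numerator = H - h = 17.4 - 10.1 = 7.3 m
Denominator = H - 1.3 = 17.4 - 1.3 = 16.1 m
Ratio = 7.3 / 16.1 = 0.45342
d = 56.8 * 0.45342^0.8 = 30.2 cm

30.2


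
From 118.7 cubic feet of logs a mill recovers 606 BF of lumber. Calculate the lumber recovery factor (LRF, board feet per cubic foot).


Formula: LRF = Lumber Output (BF) / Log Input (ft^3)
LRF = 606 BF / 118.7 ft^3
LRF = 5.11 BF/ft^3

5.11


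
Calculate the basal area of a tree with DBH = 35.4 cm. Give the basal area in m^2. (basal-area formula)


Formula: BA = pi * (DBH/2)^2 / 10000  (cm^2 to m^2)
Radius = DBH/2 = 35.4/2 = 17.7 cm
BA = pi * 17.7^2 / 10000
   = 984.2296 cm^2 / 10000
   = 0.0984 m^2

0.0984


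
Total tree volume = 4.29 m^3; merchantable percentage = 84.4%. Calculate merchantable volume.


Formula: MV = V_total * (merchantable_pct / 100)
Merchantable fraction = 84.4% / 100 = 0.844
MV = 4.29 m^3 * 0.844 = 3.621 m^3

3.621


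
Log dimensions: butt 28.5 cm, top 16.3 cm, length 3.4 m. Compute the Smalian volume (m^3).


Smalian: V = (A1 + A2)/2 * L,  A = pi*(D/200)^2
A1 = pi*(28.5/200)^2 = 0.063794 m^2
A2 = pi*(16.3/200)^2 = 0.020867 m^2
V = (0.063794+0.020867)/2*3.4 = 0.1439 m^3

0.1439


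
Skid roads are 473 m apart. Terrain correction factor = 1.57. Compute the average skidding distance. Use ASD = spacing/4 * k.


Formula: ASD = (spacing / 4) * correction
Uncorrected distance = spacing / 4 = 473 / 4 = 118.25 m
ASD = 118.25 * 1.57 = 186 m

186


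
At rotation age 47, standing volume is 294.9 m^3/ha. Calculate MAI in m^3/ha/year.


Formula: MAI = Total Volume / Stand Age
MAI = 294.9 m^3/ha / 47 years
MAI = 6.27 m^3/ha/year

6.27


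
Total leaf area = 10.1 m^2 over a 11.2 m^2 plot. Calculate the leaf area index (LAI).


Formula: LAI = total leaf area / ground area  (dimensionless)
LAI = 10.1 m^2 / 11.2 m^2
LAI = 0.9

0.9


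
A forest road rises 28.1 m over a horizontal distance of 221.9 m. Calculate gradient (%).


Formula: Gradient = rise / run * 100
Gradient = 28.1 / 221.9 * 100 = 12.7%

12.7


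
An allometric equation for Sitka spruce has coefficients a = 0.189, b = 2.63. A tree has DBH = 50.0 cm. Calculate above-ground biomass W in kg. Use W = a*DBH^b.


Formula: W = a * DBH^b  (allometric power law)
DBH^b = 50.0^2.63 = 29396.1944
W = 0.189 * 29396.1944 = 5555.9 kg

5555.9


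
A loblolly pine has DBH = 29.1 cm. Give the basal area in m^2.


Formula: BA = pi * (DBH/2)^2 / 10000  (cm^2 to m^2)
Radius = DBH/2 = 29.1/2 = 14.55 cm
BA = pi * 14.55^2 / 10000
   = 665.083 cm^2 / 10000
   = 0.0665 m^2

0.0665


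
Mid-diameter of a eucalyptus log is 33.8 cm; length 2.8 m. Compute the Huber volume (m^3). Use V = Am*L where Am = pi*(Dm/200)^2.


Huber: V = Am * L,  Am = pi*(Dm/200)^2
Am = pi*(33.8/200)^2 = 0.089727 m^2
V = 0.089727*2.8 = 0.2512 m^3

0.2512


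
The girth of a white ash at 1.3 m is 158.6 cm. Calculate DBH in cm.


Formula: DBH = C / pi
DBH = 158.6 / pi
pi = 3.14159...
DBH = 50.5 cm

50.5


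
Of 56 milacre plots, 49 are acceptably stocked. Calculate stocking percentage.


Formula: Stocking % = stocked plots / total plots * 100
Stocking = 49 / 56 * 100
Stocking = 0.875 * 100 = 87.5%

87.5


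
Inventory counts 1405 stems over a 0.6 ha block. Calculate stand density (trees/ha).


Formula: Stand Density = N_trees / Area_ha
Density = 1405 trees / 0.6 ha
Density = 2342 trees/ha

2342


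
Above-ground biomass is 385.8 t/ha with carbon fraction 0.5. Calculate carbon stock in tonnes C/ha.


Formula: Carbon Stock = Biomass * Carbon Fraction
C = 385.8 t/ha * 0.5
C = 192.9 t C/ha

192.9


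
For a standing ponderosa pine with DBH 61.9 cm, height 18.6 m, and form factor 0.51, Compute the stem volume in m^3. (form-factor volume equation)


Formula: V = pi * (DBH/200)^2 * H * ff
Radius = DBH/200 = 61.9/200 = 0.3095 m
Radius^2 = 0.3095^2 = 0.09579025 m^2
V = pi * 0.09579025 * 18.6 * 0.51
V = 2.855 m^3

2.855


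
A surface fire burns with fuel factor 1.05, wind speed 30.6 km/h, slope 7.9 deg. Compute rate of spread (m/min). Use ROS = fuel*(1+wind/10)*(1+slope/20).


Formula: ROS = fuel * (1 + wind/10) * (1 + slope/20)
Wind factor = 1 + 30.6/10 = 4.06
Slope factor = 1 + 7.9/20 = 1.395
ROS = 1.05 * 4.06 * 1.395 = 5.95 m/min

5.95


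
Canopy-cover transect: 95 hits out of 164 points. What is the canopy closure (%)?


Formula: Canopy closure = covered points / total points * 100
Closure = 95 / 164 * 100
Closure = 0.5793 * 100 = 57.9%

57.9


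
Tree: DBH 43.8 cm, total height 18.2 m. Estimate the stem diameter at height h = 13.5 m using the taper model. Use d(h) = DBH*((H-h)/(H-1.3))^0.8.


Taper: d(h) = DBH * ((H - h) / (H - 1.3))^0.8
Numerator = H - h = 18.2 - 13.5 = 4.7 m
Denominator = H - 1.3 = 18.2 - 1.3 = 16.9 m
Ratio = 4.7 / 16.9 = 0.27811
d = 43.8 * 0.27811^0.8 = 15.7 cm

15.7


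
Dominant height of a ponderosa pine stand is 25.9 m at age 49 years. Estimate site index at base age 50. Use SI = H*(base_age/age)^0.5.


Formula: SI = H_dom * (base_age / age)^0.5
Age ratio = 50 / 49 = 1.02041
sqrt(age_ratio) = 1.01015
SI = 25.9 * 1.01015 = 26.2 m

26.2


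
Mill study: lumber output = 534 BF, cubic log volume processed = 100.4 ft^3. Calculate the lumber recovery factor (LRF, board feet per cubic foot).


Formula: LRF = Lumber Output (BF) / Log Input (ft^3)
LRF = 534 BF / 100.4 ft^3
LRF = 5.32 BF/ft^3

5.32


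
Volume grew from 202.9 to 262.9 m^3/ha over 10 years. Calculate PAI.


Formula: PAI = (V_T2 - V_T1) / (T2 - T1)
Volume increment = 262.9 - 202.9 = 60.0 m^3/ha
PAI = 60.0 / 10 = 6.0 m^3/ha/year

6.0


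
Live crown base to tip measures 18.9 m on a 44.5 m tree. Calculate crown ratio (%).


Formula: Crown Ratio = (Crown Length / Total Height) * 100
CR = (18.9 m / 44.5 m) * 100
CR = 0.4247 * 100 = 42.5%

42.5


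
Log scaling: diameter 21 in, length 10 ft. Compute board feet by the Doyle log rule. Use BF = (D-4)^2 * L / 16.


Doyle: BF = (D - 4)^2 * L / 16
Adjusted diameter = 21 - 4 = 17 in
(D-4)^2 = 17^2 = 289
BF = 289 * 10 / 16 = 181 BF

181


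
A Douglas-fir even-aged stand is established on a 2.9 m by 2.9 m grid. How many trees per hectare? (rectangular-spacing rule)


Formula: TPH = 10000 m^2/ha / (spacing_x * spacing_y)
Area per tree = 2.9 m * 2.9 m = 8.41 m^2
TPH = 10000 / 8.41 = 1189 trees/ha

1189


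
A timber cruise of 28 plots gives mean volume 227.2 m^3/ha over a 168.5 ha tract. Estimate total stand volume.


Formula: Total Volume = Mean Volume per ha * Total Area
Total Volume = 227.2 m^3/ha * 168.5 ha
Total Volume = 38283 m^3

38283


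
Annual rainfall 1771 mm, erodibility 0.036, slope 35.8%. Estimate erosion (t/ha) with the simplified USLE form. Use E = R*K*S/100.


Formula: E = R * K * S / 100  (simplified USLE)
R * K = 1771 * 0.036 = 63.756
E = 63.756 * 35.8 / 100 = 22.82 t/ha

22.82


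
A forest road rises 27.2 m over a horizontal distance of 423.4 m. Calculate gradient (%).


Formula: Gradient = rise / run * 100
Gradient = 27.2 / 423.4 * 100 = 6.4%

6.4


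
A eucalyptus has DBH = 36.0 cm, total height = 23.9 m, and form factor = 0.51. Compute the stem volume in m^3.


Formula: V = pi * (DBH/200)^2 * H * ff
Radius = DBH/200 = 36.0/200 = 0.18 m
Radius^2 = 0.18^2 = 0.0324 m^2
V = pi * 0.0324 * 23.9 * 0.51
V = 1.241 m^3

1.241


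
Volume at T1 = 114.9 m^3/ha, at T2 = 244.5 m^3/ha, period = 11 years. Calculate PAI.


Formula: PAI = (V_T2 - V_T1) / (T2 - T1)
Volume increment = 244.5 - 114.9 = 129.6 m^3/ha
PAI = 129.6 / 11 = 11.78 m^3/ha/year

11.78


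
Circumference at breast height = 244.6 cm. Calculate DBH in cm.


Formula: DBH = C / pi
DBH = 244.6 / pi
pi = 3.14159...
DBH = 77.9 cm

77.9


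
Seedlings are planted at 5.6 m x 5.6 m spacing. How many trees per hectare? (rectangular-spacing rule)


Formula: TPH = 10000 m^2/ha / (spacing_x * spacing_y)
Area per tree = 5.6 m * 5.6 m = 31.36 m^2
TPH = 10000 / 31.36 = 319 trees/ha

319


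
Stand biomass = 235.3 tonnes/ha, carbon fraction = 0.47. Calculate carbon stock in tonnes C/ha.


Formula: Carbon Stock = Biomass * Carbon Fraction
C = 235.3 t/ha * 0.47
C = 110.6 t C/ha

110.6


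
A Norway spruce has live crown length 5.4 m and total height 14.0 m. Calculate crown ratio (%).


Formula: Crown Ratio = (Crown Length / Total Height) * 100
CR = (5.4 m / 14.0 m) * 100
CR = 0.3857 * 100 = 38.6%

38.6


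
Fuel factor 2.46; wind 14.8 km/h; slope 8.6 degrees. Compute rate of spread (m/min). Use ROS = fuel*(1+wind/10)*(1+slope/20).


Formula: ROS = fuel * (1 + wind/10) * (1 + slope/20)
Wind factor = 1 + 14.8/10 = 2.48
Slope factor = 1 + 8.6/20 = 1.43
ROS = 2.46 * 2.48 * 1.43 = 8.72 m/min

8.72


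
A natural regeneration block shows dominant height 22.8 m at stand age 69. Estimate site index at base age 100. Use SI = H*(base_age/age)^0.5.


Formula: SI = H_dom * (base_age / age)^0.5
Age ratio = 100 / 69 = 1.44928
sqrt(age_ratio) = 1.20386
SI = 22.8 * 1.20386 = 27.4 m

27.4


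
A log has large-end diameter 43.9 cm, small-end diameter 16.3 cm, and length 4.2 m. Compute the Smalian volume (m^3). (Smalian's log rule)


Smalian: V = (A1 + A2)/2 * L,  A = pi*(D/200)^2
A1 = pi*(43.9/200)^2 = 0.151363 m^2
A2 = pi*(16.3/200)^2 = 0.020867 m^2
V = (0.151363+0.020867)/2*4.2 = 0.3617 m^3

0.3617


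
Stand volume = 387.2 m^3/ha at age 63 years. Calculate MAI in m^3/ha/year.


Formula: MAI = Total Volume / Stand Age
MAI = 387.2 m^3/ha / 63 years
MAI = 6.15 m^3/ha/year

6.15


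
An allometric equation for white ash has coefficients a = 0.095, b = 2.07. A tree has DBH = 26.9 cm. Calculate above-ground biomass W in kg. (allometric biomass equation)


Formula: W = a * DBH^b  (allometric power law)
DBH^b = 26.9^2.07 = 911.1444
W = 0.095 * 911.1444 = 86.6 kg

86.6


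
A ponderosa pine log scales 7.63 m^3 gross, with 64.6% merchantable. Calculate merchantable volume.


Formula: MV = V_total * (merchantable_pct / 100)
Merchantable fraction = 64.6% / 100 = 0.646
MV = 7.63 m^3 * 0.646 = 4.929 m^3

4.929


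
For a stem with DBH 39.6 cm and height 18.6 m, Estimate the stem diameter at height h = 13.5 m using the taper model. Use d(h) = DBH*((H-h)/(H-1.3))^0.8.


Taper: d(h) = DBH * ((H - h) / (H - 1.3))^0.8
Numerator = H - h = 18.6 - 13.5 = 5.1 m
Denominator = H - 1.3 = 18.6 - 1.3 = 17.3 m
Ratio = 5.1 / 17.3 = 0.2948
d = 39.6 * 0.2948^0.8 = 14.9 cm

14.9


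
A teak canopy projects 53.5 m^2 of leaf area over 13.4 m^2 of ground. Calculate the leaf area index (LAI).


Formula: LAI = total leaf area / ground area  (dimensionless)
LAI = 53.5 m^2 / 13.4 m^2
LAI = 3.99

3.99


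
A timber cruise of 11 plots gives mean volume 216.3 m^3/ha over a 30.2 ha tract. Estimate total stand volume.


Formula: Total Volume = Mean Volume per ha * Total Area
Total Volume = 216.3 m^3/ha * 30.2 ha
Total Volume = 6532 m^3

6532


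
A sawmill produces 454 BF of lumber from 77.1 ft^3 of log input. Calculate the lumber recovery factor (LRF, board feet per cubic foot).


Formula: LRF = Lumber Output (BF) / Log Input (ft^3)
LRF = 454 BF / 77.1 ft^3
LRF = 5.89 BF/ft^3

5.89


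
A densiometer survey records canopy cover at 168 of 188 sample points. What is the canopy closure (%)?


Formula: Canopy closure = covered points / total points * 100
Closure = 168 / 188 * 100
Closure = 0.8936 * 100 = 89.4%

89.4


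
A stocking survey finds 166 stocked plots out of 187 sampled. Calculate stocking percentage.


Formula: Stocking % = stocked plots / total plots * 100
Stocking = 166 / 187 * 100
Stocking = 0.8877 * 100 = 88.8%

88.8


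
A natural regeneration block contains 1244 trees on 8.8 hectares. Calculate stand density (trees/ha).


Formula: Stand Density = N_trees / Area_ha
Density = 1244 trees / 8.8 ha
Density = 141 trees/ha

141


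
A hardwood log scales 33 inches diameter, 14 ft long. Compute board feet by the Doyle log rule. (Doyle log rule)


Doyle: BF = (D - 4)^2 * L / 16
Adjusted diameter = 33 - 4 = 29 in
(D-4)^2 = 29^2 = 841
BF = 841 * 14 / 16 = 736 BF

736


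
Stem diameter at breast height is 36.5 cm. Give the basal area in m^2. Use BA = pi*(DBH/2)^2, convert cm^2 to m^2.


Formula: BA = pi * (DBH/2)^2 / 10000  (cm^2 to m^2)
Radius = DBH/2 = 36.5/2 = 18.25 cm
BA = pi * 18.25^2 / 10000
   = 1046.3467 cm^2 / 10000
   = 0.1046 m^2

0.1046


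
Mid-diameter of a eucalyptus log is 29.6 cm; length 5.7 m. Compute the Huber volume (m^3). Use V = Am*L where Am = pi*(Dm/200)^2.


Huber: V = Am * L,  Am = pi*(Dm/200)^2
Am = pi*(29.6/200)^2 = 0.068813 m^2
V = 0.068813*5.7 = 0.3922 m^3

0.3922


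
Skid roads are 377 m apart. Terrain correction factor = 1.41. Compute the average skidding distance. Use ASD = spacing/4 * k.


Formula: ASD = (spacing / 4) * correction
Uncorrected distance = spacing / 4 = 377 / 4 = 94.25 m
ASD = 94.25 * 1.41 = 133 m

133


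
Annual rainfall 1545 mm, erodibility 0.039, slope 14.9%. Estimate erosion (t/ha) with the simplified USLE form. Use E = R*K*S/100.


Formula: E = R * K * S / 100  (simplified USLE)
R * K = 1545 * 0.039 = 60.255
E = 60.255 * 14.9 / 100 = 8.98 t/ha

8.98


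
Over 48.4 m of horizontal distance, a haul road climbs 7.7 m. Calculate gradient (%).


Formula: Gradient = rise / run * 100
Gradient = 7.7 / 48.4 * 100 = 15.9%

15.9


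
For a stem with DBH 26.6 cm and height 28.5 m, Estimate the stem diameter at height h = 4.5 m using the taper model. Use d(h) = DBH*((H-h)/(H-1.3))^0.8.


Taper: d(h) = DBH * ((H - h) / (H - 1.3))^0.8
Numerator = H - h = 28.5 - 4.5 = 24.0 m
Denominator = H - 1.3 = 28.5 - 1.3 = 27.2 m
Ratio = 24.0 / 27.2 = 0.88235
d = 26.6 * 0.88235^0.8 = 24.1 cm

24.1


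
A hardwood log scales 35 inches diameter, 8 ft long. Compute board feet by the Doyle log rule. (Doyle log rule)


Doyle: BF = (D - 4)^2 * L / 16
Adjusted diameter = 35 - 4 = 31 in
(D-4)^2 = 31^2 = 961
BF = 961 * 8 / 16 = 481 BF

481


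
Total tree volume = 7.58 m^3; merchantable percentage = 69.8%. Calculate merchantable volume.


Formula: MV = V_total * (merchantable_pct / 100)
Merchantable fraction = 69.8% / 100 = 0.698
MV = 7.58 m^3 * 0.698 = 5.291 m^3

5.291


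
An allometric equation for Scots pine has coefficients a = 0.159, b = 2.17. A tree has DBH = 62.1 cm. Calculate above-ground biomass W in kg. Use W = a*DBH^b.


Formula: W = a * DBH^b  (allometric power law)
DBH^b = 62.1^2.17 = 7780.5227
W = 0.159 * 7780.5227 = 1237.1 kg

1237.1


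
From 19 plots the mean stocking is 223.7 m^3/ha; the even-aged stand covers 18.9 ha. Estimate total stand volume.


Formula: Total Volume = Mean Volume per ha * Total Area
Total Volume = 223.7 m^3/ha * 18.9 ha
Total Volume = 4228 m^3

4228


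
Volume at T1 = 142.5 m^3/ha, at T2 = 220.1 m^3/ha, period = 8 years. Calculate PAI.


Formula: PAI = (V_T2 - V_T1) / (T2 - T1)
Volume increment = 220.1 - 142.5 = 77.6 m^3/ha
PAI = 77.6 / 8 = 9.7 m^3/ha/year

9.7


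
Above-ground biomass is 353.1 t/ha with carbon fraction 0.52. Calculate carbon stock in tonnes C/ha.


Formula: Carbon Stock = Biomass * Carbon Fraction
C = 353.1 t/ha * 0.52
C = 183.6 t C/ha

183.6


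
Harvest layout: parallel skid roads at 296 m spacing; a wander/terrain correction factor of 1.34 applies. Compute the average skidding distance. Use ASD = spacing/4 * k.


Formula: ASD = (spacing / 4) * correction
Uncorrected distance = spacing / 4 = 296 / 4 = 74 m
ASD = 74 * 1.34 = 99 m

99


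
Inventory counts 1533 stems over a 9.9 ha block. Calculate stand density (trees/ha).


Formula: Stand Density = N_trees / Area_ha
Density = 1533 trees / 9.9 ha
Density = 155 trees/ha

155


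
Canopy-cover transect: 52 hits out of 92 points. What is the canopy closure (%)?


Formula: Canopy closure = covered points / total points * 100
Closure = 52 / 92 * 100
Closure = 0.5652 * 100 = 56.5%

56.5


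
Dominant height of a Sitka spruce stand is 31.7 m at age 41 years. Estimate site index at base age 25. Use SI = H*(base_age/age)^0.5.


Formula: SI = H_dom * (base_age / age)^0.5
Age ratio = 25 / 41 = 0.60976
sqrt(age_ratio) = 0.78087
SI = 31.7 * 0.78087 = 24.8 m

24.8


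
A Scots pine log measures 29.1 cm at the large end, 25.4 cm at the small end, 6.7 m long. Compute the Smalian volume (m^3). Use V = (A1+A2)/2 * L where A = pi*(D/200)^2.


Smalian: V = (A1 + A2)/2 * L,  A = pi*(D/200)^2
A1 = pi*(29.1/200)^2 = 0.066508 m^2
A2 = pi*(25.4/200)^2 = 0.050671 m^2
V = (0.066508+0.050671)/2*6.7 = 0.3925 m^3

0.3925


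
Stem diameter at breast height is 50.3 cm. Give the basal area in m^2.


Formula: BA = pi * (DBH/2)^2 / 10000  (cm^2 to m^2)
Radius = DBH/2 = 50.3/2 = 25.15 cm
BA = pi * 25.15^2 / 10000
   = 1987.128 cm^2 / 10000
   = 0.1987 m^2

0.1987


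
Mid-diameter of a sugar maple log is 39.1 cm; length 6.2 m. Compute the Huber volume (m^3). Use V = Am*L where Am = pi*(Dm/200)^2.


Huber: V = Am * L,  Am = pi*(Dm/200)^2
Am = pi*(39.1/200)^2 = 0.120072 m^2
V = 0.120072*6.2 = 0.7444 m^3

0.7444


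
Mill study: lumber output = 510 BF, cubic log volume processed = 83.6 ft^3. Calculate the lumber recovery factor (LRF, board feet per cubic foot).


Formula: LRF = Lumber Output (BF) / Log Input (ft^3)
LRF = 510 BF / 83.6 ft^3
LRF = 6.1 BF/ft^3

6.1


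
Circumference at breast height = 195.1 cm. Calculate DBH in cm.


Formula: DBH = C / pi
DBH = 195.1 / pi
pi = 3.14159...
DBH = 62.1 cm

62.1


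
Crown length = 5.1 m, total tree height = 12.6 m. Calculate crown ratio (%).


Formula: Crown Ratio = (Crown Length / Total Height) * 100
CR = (5.1 m / 12.6 m) * 100
CR = 0.4048 * 100 = 40.5%

40.5


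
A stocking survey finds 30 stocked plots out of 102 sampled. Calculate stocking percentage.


Formula: Stocking % = stocked plots / total plots * 100
Stocking = 30 / 102 * 100
Stocking = 0.2941 * 100 = 29.4%

29.4


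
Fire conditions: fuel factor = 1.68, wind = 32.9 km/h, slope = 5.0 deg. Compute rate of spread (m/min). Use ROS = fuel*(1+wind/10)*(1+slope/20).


Formula: ROS = fuel * (1 + wind/10) * (1 + slope/20)
Wind factor = 1 + 32.9/10 = 4.29
Slope factor = 1 + 5.0/20 = 1.25
ROS = 1.68 * 4.29 * 1.25 = 9.01 m/min

9.01


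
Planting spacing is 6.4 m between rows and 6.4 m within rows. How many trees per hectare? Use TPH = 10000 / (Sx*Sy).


Formula: TPH = 10000 m^2/ha / (spacing_x * spacing_y)
Area per tree = 6.4 m * 6.4 m = 40.96 m^2
TPH = 10000 / 40.96 = 244 trees/ha

244


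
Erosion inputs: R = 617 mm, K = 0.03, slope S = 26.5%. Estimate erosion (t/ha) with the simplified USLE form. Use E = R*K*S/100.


Formula: E = R * K * S / 100  (simplified USLE)
R * K = 617 * 0.03 = 18.51
E = 18.51 * 26.5 / 100 = 4.91 t/ha

4.91


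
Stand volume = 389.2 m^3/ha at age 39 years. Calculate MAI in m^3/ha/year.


Formula: MAI = Total Volume / Stand Age
MAI = 389.2 m^3/ha / 39 years
MAI = 9.98 m^3/ha/year

9.98


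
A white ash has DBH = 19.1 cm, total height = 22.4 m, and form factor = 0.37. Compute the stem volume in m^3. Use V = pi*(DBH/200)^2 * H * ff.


Formula: V = pi * (DBH/200)^2 * H * ff
Radius = DBH/200 = 19.1/200 = 0.0955 m
Radius^2 = 0.0955^2 = 0.00912025 m^2
V = pi * 0.00912025 * 22.4 * 0.37
V = 0.237 m^3

0.237


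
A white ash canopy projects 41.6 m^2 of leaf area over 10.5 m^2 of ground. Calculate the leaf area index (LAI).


Formula: LAI = total leaf area / ground area  (dimensionless)
LAI = 41.6 m^2 / 10.5 m^2
LAI = 3.96

3.96


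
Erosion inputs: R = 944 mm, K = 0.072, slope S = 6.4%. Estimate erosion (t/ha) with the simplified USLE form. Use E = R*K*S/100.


Formula: E = R * K * S / 100  (simplified USLE)
R * K = 944 * 0.072 = 67.968
E = 67.968 * 6.4 / 100 = 4.35 t/ha

4.35


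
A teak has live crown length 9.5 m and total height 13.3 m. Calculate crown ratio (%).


Formula: Crown Ratio = (Crown Length / Total Height) * 100
CR = (9.5 m / 13.3 m) * 100
CR = 0.7143 * 100 = 71.4%

71.4


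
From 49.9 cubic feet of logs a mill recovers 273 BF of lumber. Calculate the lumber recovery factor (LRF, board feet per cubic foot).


Formula: LRF = Lumber Output (BF) / Log Input (ft^3)
LRF = 273 BF / 49.9 ft^3
LRF = 5.47 BF/ft^3

5.47


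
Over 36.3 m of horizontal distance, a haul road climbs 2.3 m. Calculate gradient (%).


Formula: Gradient = rise / run * 100
Gradient = 2.3 / 36.3 * 100 = 6.3%

6.3


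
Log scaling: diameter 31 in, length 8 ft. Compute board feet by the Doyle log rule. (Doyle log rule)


Doyle: BF = (D - 4)^2 * L / 16
Adjusted diameter = 31 - 4 = 27 in
(D-4)^2 = 27^2 = 729
BF = 729 * 8 / 16 = 365 BF

365


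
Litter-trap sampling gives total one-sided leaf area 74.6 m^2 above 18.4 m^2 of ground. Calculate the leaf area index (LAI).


Formula: LAI = total leaf area / ground area  (dimensionless)
LAI = 74.6 m^2 / 18.4 m^2
LAI = 4.05

4.05


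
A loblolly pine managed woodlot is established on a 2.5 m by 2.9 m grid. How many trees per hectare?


Formula: TPH = 10000 m^2/ha / (spacing_x * spacing_y)
Area per tree = 2.5 m * 2.9 m = 7.25 m^2
TPH = 10000 / 7.25 = 1379 trees/ha

1379


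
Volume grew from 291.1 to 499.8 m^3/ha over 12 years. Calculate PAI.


Formula: PAI = (V_T2 - V_T1) / (T2 - T1)
Volume increment = 499.8 - 291.1 = 208.7 m^3/ha
PAI = 208.7 / 12 = 17.39 m^3/ha/year

17.39


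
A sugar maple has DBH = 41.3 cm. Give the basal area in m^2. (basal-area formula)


Formula: BA = pi * (DBH/2)^2 / 10000  (cm^2 to m^2)
Radius = DBH/2 = 41.3/2 = 20.65 cm
BA = pi * 20.65^2 / 10000
   = 1339.6458 cm^2 / 10000
   = 0.134 m^2

0.134


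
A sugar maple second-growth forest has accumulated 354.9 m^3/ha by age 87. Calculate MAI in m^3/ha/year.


Formula: MAI = Total Volume / Stand Age
MAI = 354.9 m^3/ha / 87 years
MAI = 4.08 m^3/ha/year

4.08


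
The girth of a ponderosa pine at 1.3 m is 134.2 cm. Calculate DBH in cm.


Formula: DBH = C / pi
DBH = 134.2 / pi
pi = 3.14159...
DBH = 42.7 cm

42.7


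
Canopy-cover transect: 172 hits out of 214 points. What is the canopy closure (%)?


Formula: Canopy closure = covered points / total points * 100
Closure = 172 / 214 * 100
Closure = 0.8037 * 100 = 80.4%

80.4


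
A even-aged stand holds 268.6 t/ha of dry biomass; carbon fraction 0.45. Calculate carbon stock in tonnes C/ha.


Formula: Carbon Stock = Biomass * Carbon Fraction
C = 268.6 t/ha * 0.45
C = 120.9 t C/ha

120.9


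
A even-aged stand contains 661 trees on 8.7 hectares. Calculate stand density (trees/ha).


Formula: Stand Density = N_trees / Area_ha
Density = 661 trees / 8.7 ha
Density = 76 trees/ha

76


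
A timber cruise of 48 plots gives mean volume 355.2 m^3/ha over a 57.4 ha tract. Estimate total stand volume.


Formula: Total Volume = Mean Volume per ha * Total Area
Total Volume = 355.2 m^3/ha * 57.4 ha
Total Volume = 20388 m^3

20388


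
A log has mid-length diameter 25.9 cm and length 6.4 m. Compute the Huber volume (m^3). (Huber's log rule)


Huber: V = Am * L,  Am = pi*(Dm/200)^2
Am = pi*(25.9/200)^2 = 0.052685 m^2
V = 0.052685*6.4 = 0.3372 m^3

0.3372


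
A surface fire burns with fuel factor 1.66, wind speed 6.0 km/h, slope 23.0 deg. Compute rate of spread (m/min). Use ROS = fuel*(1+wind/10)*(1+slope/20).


Formula: ROS = fuel * (1 + wind/10) * (1 + slope/20)
Wind factor = 1 + 6.0/10 = 1.6
Slope factor = 1 + 23.0/20 = 2.15
ROS = 1.66 * 1.6 * 2.15 = 5.71 m/min

5.71


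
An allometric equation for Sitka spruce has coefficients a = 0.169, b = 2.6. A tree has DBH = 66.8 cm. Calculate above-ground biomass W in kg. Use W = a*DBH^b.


Formula: W = a * DBH^b  (allometric power law)
DBH^b = 66.8^2.6 = 55516.0812
W = 0.169 * 55516.0812 = 9382.2 kg

9382.2


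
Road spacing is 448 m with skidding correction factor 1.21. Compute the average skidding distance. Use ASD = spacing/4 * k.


Formula: ASD = (spacing / 4) * correction
Uncorrected distance = spacing / 4 = 448 / 4 = 112 m
ASD = 112 * 1.21 = 136 m

136


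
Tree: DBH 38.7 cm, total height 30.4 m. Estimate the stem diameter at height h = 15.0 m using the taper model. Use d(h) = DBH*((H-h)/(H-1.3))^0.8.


Taper: d(h) = DBH * ((H - h) / (H - 1.3))^0.8
Numerator = H - h = 30.4 - 15.0 = 15.4 m
Denominator = H - 1.3 = 30.4 - 1.3 = 29.1 m
Ratio = 15.4 / 29.1 = 0.52921
d = 38.7 * 0.52921^0.8 = 23.3 cm

23.3


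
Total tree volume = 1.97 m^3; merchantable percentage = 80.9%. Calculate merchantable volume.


Formula: MV = V_total * (merchantable_pct / 100)
Merchantable fraction = 80.9% / 100 = 0.809
MV = 1.97 m^3 * 0.809 = 1.594 m^3

1.594


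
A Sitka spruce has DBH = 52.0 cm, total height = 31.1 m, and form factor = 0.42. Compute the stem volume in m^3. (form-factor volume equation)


Formula: V = pi * (DBH/200)^2 * H * ff
Radius = DBH/200 = 52.0/200 = 0.26 m
Radius^2 = 0.26^2 = 0.0676 m^2
V = pi * 0.0676 * 31.1 * 0.42
V = 2.774 m^3

2.774


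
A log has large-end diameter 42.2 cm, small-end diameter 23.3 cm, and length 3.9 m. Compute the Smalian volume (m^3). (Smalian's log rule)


Smalian: V = (A1 + A2)/2 * L,  A = pi*(D/200)^2
A1 = pi*(42.2/200)^2 = 0.139867 m^2
A2 = pi*(23.3/200)^2 = 0.042638 m^2
V = (0.139867+0.042638)/2*3.9 = 0.3559 m^3

0.3559


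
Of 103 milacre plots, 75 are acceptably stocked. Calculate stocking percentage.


Formula: Stocking % = stocked plots / total plots * 100
Stocking = 75 / 103 * 100
Stocking = 0.7282 * 100 = 72.8%

72.8


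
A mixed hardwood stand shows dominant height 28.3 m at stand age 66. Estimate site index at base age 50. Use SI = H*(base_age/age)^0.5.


Formula: SI = H_dom * (base_age / age)^0.5
Age ratio = 50 / 66 = 0.75758
sqrt(age_ratio) = 0.87039
SI = 28.3 * 0.87039 = 24.6 m

24.6


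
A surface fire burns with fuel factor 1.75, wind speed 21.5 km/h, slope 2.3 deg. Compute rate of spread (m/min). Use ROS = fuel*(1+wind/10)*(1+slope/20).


Formula: ROS = fuel * (1 + wind/10) * (1 + slope/20)
Wind factor = 1 + 21.5/10 = 3.15
Slope factor = 1 + 2.3/20 = 1.115
ROS = 1.75 * 3.15 * 1.115 = 6.15 m/min

6.15


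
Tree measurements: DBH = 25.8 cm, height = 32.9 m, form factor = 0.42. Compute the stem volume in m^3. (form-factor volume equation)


Formula: V = pi * (DBH/200)^2 * H * ff
Radius = DBH/200 = 25.8/200 = 0.129 m
Radius^2 = 0.129^2 = 0.016641 m^2
V = pi * 0.016641 * 32.9 * 0.42
V = 0.722 m^3

0.722


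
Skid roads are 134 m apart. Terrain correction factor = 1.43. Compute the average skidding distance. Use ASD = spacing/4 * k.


Formula: ASD = (spacing / 4) * correction
Uncorrected distance = spacing / 4 = 134 / 4 = 33.5 m
ASD = 33.5 * 1.43 = 48 m

48


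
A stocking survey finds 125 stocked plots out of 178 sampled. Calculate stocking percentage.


Formula: Stocking % = stocked plots / total plots * 100
Stocking = 125 / 178 * 100
Stocking = 0.7022 * 100 = 70.2%

70.2


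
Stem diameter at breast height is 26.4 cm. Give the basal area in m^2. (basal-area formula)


Formula: BA = pi * (DBH/2)^2 / 10000  (cm^2 to m^2)
Radius = DBH/2 = 26.4/2 = 13.2 cm
BA = pi * 13.2^2 / 10000
   = 547.3911 cm^2 / 10000
   = 0.0547 m^2

0.0547


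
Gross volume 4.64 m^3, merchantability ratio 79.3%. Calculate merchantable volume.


Formula: MV = V_total * (merchantable_pct / 100)
Merchantable fraction = 79.3% / 100 = 0.793
MV = 4.64 m^3 * 0.793 = 3.68 m^3

3.68


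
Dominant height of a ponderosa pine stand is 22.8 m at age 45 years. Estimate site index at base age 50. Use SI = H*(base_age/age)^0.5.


Formula: SI = H_dom * (base_age / age)^0.5
Age ratio = 50 / 45 = 1.11111
sqrt(age_ratio) = 1.05409
SI = 22.8 * 1.05409 = 24.0 m

24.0


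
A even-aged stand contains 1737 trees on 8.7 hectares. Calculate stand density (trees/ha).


Formula: Stand Density = N_trees / Area_ha
Density = 1737 trees / 8.7 ha
Density = 200 trees/ha

200


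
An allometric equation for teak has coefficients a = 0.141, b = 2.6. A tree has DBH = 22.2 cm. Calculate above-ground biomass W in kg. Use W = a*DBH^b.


Formula: W = a * DBH^b  (allometric power law)
DBH^b = 22.2^2.6 = 3166.0497
W = 0.141 * 3166.0497 = 446.4 kg

446.4


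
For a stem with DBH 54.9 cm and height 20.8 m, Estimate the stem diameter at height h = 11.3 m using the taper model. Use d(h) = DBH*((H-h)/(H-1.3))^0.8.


Taper: d(h) = DBH * ((H - h) / (H - 1.3))^0.8
Numerator = H - h = 20.8 - 11.3 = 9.5 m
Denominator = H - 1.3 = 20.8 - 1.3 = 19.5 m
Ratio = 9.5 / 19.5 = 0.48718
d = 54.9 * 0.48718^0.8 = 30.9 cm

30.9


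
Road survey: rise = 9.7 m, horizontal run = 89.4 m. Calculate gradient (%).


Formula: Gradient = rise / run * 100
Gradient = 9.7 / 89.4 * 100 = 10.9%

10.9


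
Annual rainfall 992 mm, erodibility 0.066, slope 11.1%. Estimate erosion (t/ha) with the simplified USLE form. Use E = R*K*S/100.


Formula: E = R * K * S / 100  (simplified USLE)
R * K = 992 * 0.066 = 65.472
E = 65.472 * 11.1 / 100 = 7.27 t/ha

7.27


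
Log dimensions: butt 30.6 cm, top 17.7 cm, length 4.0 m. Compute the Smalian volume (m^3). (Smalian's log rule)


Smalian: V = (A1 + A2)/2 * L,  A = pi*(D/200)^2
A1 = pi*(30.6/200)^2 = 0.073542 m^2
A2 = pi*(17.7/200)^2 = 0.024606 m^2
V = (0.073542+0.024606)/2*4.0 = 0.1963 m^3

0.1963


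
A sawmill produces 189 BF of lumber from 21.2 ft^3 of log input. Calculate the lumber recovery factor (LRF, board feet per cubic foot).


Formula: LRF = Lumber Output (BF) / Log Input (ft^3)
LRF = 189 BF / 21.2 ft^3
LRF = 8.92 BF/ft^3

8.92


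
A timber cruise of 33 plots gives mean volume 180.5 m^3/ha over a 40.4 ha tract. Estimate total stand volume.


Formula: Total Volume = Mean Volume per ha * Total Area
Total Volume = 180.5 m^3/ha * 40.4 ha
Total Volume = 7292 m^3

7292


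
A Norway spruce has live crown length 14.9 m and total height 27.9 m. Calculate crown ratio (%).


Formula: Crown Ratio = (Crown Length / Total Height) * 100
CR = (14.9 m / 27.9 m) * 100
CR = 0.5341 * 100 = 53.4%

53.4


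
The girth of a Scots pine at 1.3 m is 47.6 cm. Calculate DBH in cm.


Formula: DBH = C / pi
DBH = 47.6 / pi
pi = 3.14159...
DBH = 15.2 cm

15.2


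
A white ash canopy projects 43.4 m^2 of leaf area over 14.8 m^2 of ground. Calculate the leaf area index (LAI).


Formula: LAI = total leaf area / ground area  (dimensionless)
LAI = 43.4 m^2 / 14.8 m^2
LAI = 2.93

2.93


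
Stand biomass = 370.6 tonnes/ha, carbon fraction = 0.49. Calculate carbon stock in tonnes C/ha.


Formula: Carbon Stock = Biomass * Carbon Fraction
C = 370.6 t/ha * 0.49
C = 181.6 t C/ha

181.6


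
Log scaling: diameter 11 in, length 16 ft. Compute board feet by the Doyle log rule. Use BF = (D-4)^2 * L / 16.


Doyle: BF = (D - 4)^2 * L / 16
Adjusted diameter = 11 - 4 = 7 in
(D-4)^2 = 7^2 = 49
BF = 49 * 16 / 16 = 49 BF

49


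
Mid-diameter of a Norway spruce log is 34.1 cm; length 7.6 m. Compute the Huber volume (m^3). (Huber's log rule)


Huber: V = Am * L,  Am = pi*(Dm/200)^2
Am = pi*(34.1/200)^2 = 0.091327 m^2
V = 0.091327*7.6 = 0.6941 m^3

0.6941


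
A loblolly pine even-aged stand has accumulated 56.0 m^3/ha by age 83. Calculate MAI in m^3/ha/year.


Formula: MAI = Total Volume / Stand Age
MAI = 56.0 m^3/ha / 83 years
MAI = 0.67 m^3/ha/year

0.67


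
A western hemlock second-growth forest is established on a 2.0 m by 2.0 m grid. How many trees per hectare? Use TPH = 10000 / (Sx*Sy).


Formula: TPH = 10000 m^2/ha / (spacing_x * spacing_y)
Area per tree = 2.0 m * 2.0 m = 4.0 m^2
TPH = 10000 / 4.0 = 2500 trees/ha

2500


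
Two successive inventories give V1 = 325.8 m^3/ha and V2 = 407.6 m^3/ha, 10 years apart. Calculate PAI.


Formula: PAI = (V_T2 - V_T1) / (T2 - T1)
Volume increment = 407.6 - 325.8 = 81.8 m^3/ha
PAI = 81.8 / 10 = 8.18 m^3/ha/year

8.18


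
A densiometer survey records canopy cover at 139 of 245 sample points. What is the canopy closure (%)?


Formula: Canopy closure = covered points / total points * 100
Closure = 139 / 245 * 100
Closure = 0.5673 * 100 = 56.7%

56.7


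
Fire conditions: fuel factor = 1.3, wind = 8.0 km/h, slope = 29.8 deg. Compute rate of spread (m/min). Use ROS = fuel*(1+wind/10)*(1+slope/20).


Formula: ROS = fuel * (1 + wind/10) * (1 + slope/20)
Wind factor = 1 + 8.0/10 = 1.8
Slope factor = 1 + 29.8/20 = 2.49
ROS = 1.3 * 1.8 * 2.49 = 5.83 m/min

5.83


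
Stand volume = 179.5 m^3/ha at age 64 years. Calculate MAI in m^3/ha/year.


Formula: MAI = Total Volume / Stand Age
MAI = 179.5 m^3/ha / 64 years
MAI = 2.8 m^3/ha/year

2.8


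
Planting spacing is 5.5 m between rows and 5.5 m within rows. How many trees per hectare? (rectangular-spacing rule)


Formula: TPH = 10000 m^2/ha / (spacing_x * spacing_y)
Area per tree = 5.5 m * 5.5 m = 30.25 m^2
TPH = 10000 / 30.25 = 331 trees/ha

331


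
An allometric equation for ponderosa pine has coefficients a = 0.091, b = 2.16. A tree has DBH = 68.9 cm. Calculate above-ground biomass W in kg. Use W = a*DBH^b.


Formula: W = a * DBH^b  (allometric power law)
DBH^b = 68.9^2.16 = 9344.4452
W = 0.091 * 9344.4452 = 850.3 kg

850.3


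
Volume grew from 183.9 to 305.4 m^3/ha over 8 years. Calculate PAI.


Formula: PAI = (V_T2 - V_T1) / (T2 - T1)
Volume increment = 305.4 - 183.9 = 121.5 m^3/ha
PAI = 121.5 / 8 = 15.19 m^3/ha/year

15.19
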